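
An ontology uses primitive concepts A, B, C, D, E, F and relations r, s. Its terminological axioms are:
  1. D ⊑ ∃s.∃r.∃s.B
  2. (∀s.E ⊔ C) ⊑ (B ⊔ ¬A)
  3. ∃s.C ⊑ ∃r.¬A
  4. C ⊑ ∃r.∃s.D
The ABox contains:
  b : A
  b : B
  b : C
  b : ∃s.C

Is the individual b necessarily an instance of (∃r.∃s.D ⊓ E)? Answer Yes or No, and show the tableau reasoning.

No

1. b : (∃r.∃s.D ⊓ E)?  L(b) = {A, B, C, ∃s.C} ∪ {(∀r.∀s.¬D ⊔ ¬E)}
   apply at b: ∃s.C⊑∃r.¬A; C⊑∃r.∃s.D
   open: L(b) ⊇ {A, B, C, ¬D, ¬E, …} (+ ∃-successors) — b ∉ (∃r.∃s.D ⊓ E) possible
2. Hence b : (∃r.∃s.D ⊓ E): not entailed.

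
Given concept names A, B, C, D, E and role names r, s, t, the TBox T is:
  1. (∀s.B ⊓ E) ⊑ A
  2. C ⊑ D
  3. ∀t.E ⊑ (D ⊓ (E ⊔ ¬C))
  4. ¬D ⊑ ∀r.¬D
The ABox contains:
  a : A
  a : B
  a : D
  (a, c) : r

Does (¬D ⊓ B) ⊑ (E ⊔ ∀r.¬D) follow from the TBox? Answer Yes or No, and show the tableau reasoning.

1. (¬D ⊓ B) ⊑ (E ⊔ ∀r.¬D)  ⇔  ((¬D ⊓ B) ⊓ (¬E ⊓ ∃r.D)) unsat w.r.t. T
   all branches close; clash {D, ¬D} at x₀
2. Hence (¬D ⊓ B) ⊑ (E ⊔ ∀r.¬D): entailed.

Yes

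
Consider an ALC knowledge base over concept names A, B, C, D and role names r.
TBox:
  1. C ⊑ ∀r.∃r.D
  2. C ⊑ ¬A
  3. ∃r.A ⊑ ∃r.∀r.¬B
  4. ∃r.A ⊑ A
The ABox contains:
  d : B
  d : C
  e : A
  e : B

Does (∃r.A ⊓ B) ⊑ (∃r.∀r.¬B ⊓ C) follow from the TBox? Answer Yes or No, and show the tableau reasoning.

1. (∃r.A ⊓ B) ⊑ (∃r.∀r.¬B ⊓ C)  ⇔  ((∃r.A ⊓ B) ⊓ (∀r.∃r.B ⊔ ¬C)) unsat w.r.t. T
   apply at x₀: ∃r.A⊑∃r.∀r.¬B; ∃r.A⊑A
   open: L(x₀) ⊇ {A, B, ¬C, ∃r.A, ∃r.∀r.¬B} (+ ∃-successors)
2. Hence (∃r.A ⊓ B) ⊑ (∃r.∀r.¬B ⊓ C): not entailed.

No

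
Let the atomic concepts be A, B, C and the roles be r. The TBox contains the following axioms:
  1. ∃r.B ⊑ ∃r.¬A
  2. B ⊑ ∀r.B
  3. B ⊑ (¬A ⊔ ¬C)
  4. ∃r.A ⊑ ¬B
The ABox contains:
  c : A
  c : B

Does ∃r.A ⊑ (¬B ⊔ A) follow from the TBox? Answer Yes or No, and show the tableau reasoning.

Yes

1. ∃r.A ⊑ (¬B ⊔ A)  ⇔  (∃r.A ⊓ (B ⊓ ¬A)) unsat w.r.t. T
   all branches close; clash {B, ¬B} at x₀
2. Hence ∃r.A ⊑ (¬B ⊔ A): entailed.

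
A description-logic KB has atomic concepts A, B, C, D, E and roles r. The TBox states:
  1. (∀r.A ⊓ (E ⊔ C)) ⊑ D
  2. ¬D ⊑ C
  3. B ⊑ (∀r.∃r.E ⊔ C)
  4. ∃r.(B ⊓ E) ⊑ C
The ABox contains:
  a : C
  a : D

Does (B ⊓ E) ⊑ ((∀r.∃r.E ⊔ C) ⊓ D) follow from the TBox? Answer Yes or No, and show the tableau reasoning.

No

1. (B ⊓ E) ⊑ ((∀r.∃r.E ⊔ C) ⊓ D)  ⇔  ((B ⊓ E) ⊓ ((∃r.∀r.¬E ⊓ ¬C) ⊔ ¬D)) unsat w.r.t. T
   apply at x₀: B⊑(∀r.∃r.E ⊔ C)
   open: L(x₀) ⊇ {B, C, E, ¬D, ∃r.¬A} (+ ∃-successors)
2. Hence (B ⊓ E) ⊑ ((∀r.∃r.E ⊔ C) ⊓ D): not entailed.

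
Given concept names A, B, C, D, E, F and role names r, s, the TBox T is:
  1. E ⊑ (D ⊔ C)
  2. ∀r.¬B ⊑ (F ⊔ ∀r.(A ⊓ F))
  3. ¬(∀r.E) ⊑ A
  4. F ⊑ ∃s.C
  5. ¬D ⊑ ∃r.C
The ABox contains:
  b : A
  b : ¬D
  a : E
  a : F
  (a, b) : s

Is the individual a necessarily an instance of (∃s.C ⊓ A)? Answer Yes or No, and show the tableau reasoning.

No

1. a : (∃s.C ⊓ A)?  L(a) = {E, F} ∪ {(∀s.¬C ⊔ ¬A)}
   apply at a: E⊑(D ⊔ C); F⊑∃s.C
   open: L(a) ⊇ {D, E, F, ¬A, ∀r.E, …} (+ ∃-successors) — a ∉ (∃s.C ⊓ A) possible
2. Hence a : (∃s.C ⊓ A): not entailed.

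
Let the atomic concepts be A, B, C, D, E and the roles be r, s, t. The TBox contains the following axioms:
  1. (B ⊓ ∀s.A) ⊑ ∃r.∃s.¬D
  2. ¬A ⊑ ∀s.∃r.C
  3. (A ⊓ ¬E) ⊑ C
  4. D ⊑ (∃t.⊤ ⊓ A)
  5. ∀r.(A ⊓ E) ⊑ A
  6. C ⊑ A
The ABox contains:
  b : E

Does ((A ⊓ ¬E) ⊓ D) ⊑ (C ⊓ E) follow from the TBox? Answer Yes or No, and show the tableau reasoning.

No

1. ((A ⊓ ¬E) ⊓ D) ⊑ (C ⊓ E)  ⇔  (((A ⊓ ¬E) ⊓ D) ⊓ (¬C ⊔ ¬E)) unsat w.r.t. T
   apply at x₀: (A ⊓ ¬E)⊑C; D⊑(∃t.⊤ ⊓ A)
   open: L(x₀) ⊇ {A, C, D, ¬B, ¬E, …} (+ ∃-successors)
2. Hence ((A ⊓ ¬E) ⊓ D) ⊑ (C ⊓ E): not entailed.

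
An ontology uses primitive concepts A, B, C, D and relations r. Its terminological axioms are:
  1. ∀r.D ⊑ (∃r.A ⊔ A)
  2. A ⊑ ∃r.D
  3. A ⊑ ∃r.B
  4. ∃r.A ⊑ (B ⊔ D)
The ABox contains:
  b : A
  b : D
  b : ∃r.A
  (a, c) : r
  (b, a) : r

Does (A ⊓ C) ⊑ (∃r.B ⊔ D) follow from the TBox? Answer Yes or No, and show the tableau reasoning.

1. (A ⊓ C) ⊑ (∃r.B ⊔ D)  ⇔  ((A ⊓ C) ⊓ (∀r.¬B ⊓ ¬D)) unsat w.r.t. T
   all branches close; clash {D, ¬D} at x₀
2. Hence (A ⊓ C) ⊑ (∃r.B ⊔ D): entailed.

Yes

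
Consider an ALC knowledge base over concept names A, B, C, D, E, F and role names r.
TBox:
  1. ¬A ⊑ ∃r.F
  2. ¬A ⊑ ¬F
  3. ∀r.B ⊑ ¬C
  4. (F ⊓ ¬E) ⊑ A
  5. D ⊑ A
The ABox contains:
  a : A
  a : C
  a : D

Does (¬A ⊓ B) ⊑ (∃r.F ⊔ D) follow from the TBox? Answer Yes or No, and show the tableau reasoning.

1. (¬A ⊓ B) ⊑ (∃r.F ⊔ D)  ⇔  ((¬A ⊓ B) ⊓ (∀r.¬F ⊓ ¬D)) unsat w.r.t. T
   all branches close; clash {A, ¬A} at x₀
2. Hence (¬A ⊓ B) ⊑ (∃r.F ⊔ D): entailed.

Yes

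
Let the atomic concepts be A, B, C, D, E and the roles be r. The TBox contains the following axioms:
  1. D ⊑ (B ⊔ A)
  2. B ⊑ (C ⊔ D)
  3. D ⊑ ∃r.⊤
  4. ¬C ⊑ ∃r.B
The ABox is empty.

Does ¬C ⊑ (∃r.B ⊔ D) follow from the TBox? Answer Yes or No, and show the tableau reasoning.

Yes

1. ¬C ⊑ (∃r.B ⊔ D)  ⇔  (¬C ⊓ (∀r.¬B ⊓ ¬D)) unsat w.r.t. T
   all branches close; clash {D, ¬D} at x₀
2. Hence ¬C ⊑ (∃r.B ⊔ D): entailed.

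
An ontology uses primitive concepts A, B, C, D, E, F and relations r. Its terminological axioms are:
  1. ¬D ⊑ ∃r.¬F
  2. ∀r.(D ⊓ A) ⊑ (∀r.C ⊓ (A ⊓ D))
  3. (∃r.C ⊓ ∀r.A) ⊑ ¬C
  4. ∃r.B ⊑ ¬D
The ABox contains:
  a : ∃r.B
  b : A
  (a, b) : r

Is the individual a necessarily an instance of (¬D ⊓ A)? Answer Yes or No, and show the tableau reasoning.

1. a : (¬D ⊓ A)?  L(a) = {∃r.B} ∪ {(D ⊔ ¬A)}
   apply at a: ∃r.B⊑¬D
   open: L(a) ⊇ {¬A, ¬D, ∀r.¬C, ∃r.(¬D ⊔ ¬A), ∃r.B, …} (+ ∃-successors) — a ∉ (¬D ⊓ A) possible
2. Hence a : (¬D ⊓ A): not entailed.

No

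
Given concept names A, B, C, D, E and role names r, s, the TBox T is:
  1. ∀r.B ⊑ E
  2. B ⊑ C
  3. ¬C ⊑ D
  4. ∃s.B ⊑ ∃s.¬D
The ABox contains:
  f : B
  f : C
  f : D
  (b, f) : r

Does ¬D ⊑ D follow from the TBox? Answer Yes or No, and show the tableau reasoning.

1. ¬D ⊑ D  ⇔  (¬D ⊓ ¬D) unsat w.r.t. T
   open: L(x₀) ⊇ {C, ¬D, ∀s.¬B, ∃r.¬B} (+ ∃-successors)
2. Hence ¬D ⊑ D: not entailed.

No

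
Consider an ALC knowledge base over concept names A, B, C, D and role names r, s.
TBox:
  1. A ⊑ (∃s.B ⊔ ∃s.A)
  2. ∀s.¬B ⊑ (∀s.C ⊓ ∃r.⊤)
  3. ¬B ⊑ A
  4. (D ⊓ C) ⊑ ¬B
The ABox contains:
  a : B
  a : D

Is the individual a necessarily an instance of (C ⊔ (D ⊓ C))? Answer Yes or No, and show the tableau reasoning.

No

1. a : (C ⊔ (D ⊓ C))?  L(a) = {B, D} ∪ {(¬C ⊓ (¬D ⊔ ¬C))}
   open: L(a) ⊇ {B, D, ¬A, ¬C, ∃s.B} (+ ∃-successors) — a ∉ (C ⊔ (D ⊓ C)) possible
2. Hence a : (C ⊔ (D ⊓ C)): not entailed.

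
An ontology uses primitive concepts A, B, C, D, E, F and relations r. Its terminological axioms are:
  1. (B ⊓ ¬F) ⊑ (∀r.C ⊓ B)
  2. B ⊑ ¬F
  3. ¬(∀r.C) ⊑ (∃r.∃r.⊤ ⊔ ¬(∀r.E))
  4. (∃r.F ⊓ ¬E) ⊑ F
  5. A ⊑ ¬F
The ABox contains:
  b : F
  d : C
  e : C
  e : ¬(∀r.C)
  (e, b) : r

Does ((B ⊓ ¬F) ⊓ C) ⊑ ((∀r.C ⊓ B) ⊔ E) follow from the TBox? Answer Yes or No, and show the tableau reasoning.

1. ((B ⊓ ¬F) ⊓ C) ⊑ ((∀r.C ⊓ B) ⊔ E)  ⇔  (((B ⊓ ¬F) ⊓ C) ⊓ ((∃r.¬C ⊔ ¬B) ⊓ ¬E)) unsat w.r.t. T
   all branches close; clash {B, ¬B} at x₀
2. Hence ((B ⊓ ¬F) ⊓ C) ⊑ ((∀r.C ⊓ B) ⊔ E): entailed.

Yes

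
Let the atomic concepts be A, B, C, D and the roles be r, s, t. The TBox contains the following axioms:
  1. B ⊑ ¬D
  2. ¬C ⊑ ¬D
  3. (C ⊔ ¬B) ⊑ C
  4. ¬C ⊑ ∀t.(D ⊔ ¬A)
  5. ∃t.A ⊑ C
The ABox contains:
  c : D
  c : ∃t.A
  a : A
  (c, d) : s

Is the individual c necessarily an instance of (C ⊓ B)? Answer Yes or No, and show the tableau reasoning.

No

1. c : (C ⊓ B)?  L(c) = {D, ∃t.A} ∪ {(¬C ⊔ ¬B)}
   apply at c: ∃t.A⊑C
   open: L(c) ⊇ {C, D, ¬B, ∃t.A} (+ ∃-successors) — c ∉ (C ⊓ B) possible
2. Hence c : (C ⊓ B): not entailed.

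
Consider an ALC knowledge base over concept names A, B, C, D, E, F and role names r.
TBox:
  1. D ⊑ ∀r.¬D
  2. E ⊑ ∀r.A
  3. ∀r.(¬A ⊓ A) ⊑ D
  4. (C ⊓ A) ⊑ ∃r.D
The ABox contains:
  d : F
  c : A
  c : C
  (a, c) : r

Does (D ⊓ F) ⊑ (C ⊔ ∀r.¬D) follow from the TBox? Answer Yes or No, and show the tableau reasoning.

Yes

1. (D ⊓ F) ⊑ (C ⊔ ∀r.¬D)  ⇔  ((D ⊓ F) ⊓ (¬C ⊓ ∃r.D)) unsat w.r.t. T
   all branches close; clash {D, ¬D} at an ∃-successor
2. Hence (D ⊓ F) ⊑ (C ⊔ ∀r.¬D): entailed.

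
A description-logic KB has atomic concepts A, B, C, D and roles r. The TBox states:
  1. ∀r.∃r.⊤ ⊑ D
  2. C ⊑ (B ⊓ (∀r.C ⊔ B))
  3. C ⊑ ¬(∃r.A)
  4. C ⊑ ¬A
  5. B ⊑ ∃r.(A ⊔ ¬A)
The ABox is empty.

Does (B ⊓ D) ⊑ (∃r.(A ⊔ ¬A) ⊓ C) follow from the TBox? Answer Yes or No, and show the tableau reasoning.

No

1. (B ⊓ D) ⊑ (∃r.(A ⊔ ¬A) ⊓ C)  ⇔  ((B ⊓ D) ⊓ (∀r.(¬A ⊓ A) ⊔ ¬C)) unsat w.r.t. T
   apply at x₀: B⊑∃r.(A ⊔ ¬A)
   open: L(x₀) ⊇ {B, D, ¬C, ∃r.(A ⊔ ¬A)} (+ ∃-successors)
2. Hence (B ⊓ D) ⊑ (∃r.(A ⊔ ¬A) ⊓ C): not entailed.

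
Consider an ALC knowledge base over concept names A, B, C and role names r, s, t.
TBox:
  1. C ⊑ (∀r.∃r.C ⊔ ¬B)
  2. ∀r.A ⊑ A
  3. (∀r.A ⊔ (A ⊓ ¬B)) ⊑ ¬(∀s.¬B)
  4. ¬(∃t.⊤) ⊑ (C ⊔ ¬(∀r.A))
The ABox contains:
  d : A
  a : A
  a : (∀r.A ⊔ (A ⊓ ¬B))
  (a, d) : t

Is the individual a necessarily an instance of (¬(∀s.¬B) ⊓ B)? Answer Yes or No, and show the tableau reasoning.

1. a : (¬(∀s.¬B) ⊓ B)?  L(a) = {A, (∀r.A ⊔ (A ⊓ ¬B))} ∪ {(∀s.¬B ⊔ ¬B)}
   apply at a: (∀r.A ⊔ (A ⊓ ¬B))⊑¬(∀s.¬B)
   open: L(a) ⊇ {A, ¬B, ¬C, ∀r.A, ∃s.B, …} (+ ∃-successors) — a ∉ (¬(∀s.¬B) ⊓ B) possible
2. Hence a : (¬(∀s.¬B) ⊓ B): not entailed.

No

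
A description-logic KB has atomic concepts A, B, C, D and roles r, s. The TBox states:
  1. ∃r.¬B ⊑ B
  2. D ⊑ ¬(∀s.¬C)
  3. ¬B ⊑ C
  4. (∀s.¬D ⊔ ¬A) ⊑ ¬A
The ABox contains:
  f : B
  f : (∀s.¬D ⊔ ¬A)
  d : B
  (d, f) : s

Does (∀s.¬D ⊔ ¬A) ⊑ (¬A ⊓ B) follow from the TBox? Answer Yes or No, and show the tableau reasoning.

No

1. (∀s.¬D ⊔ ¬A) ⊑ (¬A ⊓ B)  ⇔  ((∀s.¬D ⊔ ¬A) ⊓ (A ⊔ ¬B)) unsat w.r.t. T
   apply at x₀: (∀s.¬D ⊔ ¬A)⊑¬A
   open: L(x₀) ⊇ {C, ¬A, ¬B, ¬D, ∀r.B}
2. Hence (∀s.¬D ⊔ ¬A) ⊑ (¬A ⊓ B): not entailed.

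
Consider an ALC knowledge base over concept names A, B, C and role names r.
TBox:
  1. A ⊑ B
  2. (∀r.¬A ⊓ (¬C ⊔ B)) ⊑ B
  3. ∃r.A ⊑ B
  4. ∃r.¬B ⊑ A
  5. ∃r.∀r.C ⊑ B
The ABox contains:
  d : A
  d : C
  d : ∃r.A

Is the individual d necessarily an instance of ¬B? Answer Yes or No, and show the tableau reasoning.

No

1. d : ¬B?  L(d) = {A, C, ∃r.A} ∪ {B}
   open: L(d) ⊇ {A, B, C, ∃r.A} (+ ∃-successors) — d ∉ ¬B possible
2. Hence d : ¬B: not entailed.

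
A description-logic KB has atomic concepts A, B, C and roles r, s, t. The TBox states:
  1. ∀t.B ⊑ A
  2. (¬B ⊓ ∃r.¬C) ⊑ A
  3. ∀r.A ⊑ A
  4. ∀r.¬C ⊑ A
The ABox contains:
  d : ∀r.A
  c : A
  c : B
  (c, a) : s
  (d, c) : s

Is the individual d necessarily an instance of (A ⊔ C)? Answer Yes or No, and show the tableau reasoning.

1. d : (A ⊔ C)?  L(d) = {∀r.A} ∪ {(¬A ⊓ ¬C)}
   clash {A, ¬A} at d — d ∈ (A ⊔ C)
2. Hence d : (A ⊔ C): entailed.

Yes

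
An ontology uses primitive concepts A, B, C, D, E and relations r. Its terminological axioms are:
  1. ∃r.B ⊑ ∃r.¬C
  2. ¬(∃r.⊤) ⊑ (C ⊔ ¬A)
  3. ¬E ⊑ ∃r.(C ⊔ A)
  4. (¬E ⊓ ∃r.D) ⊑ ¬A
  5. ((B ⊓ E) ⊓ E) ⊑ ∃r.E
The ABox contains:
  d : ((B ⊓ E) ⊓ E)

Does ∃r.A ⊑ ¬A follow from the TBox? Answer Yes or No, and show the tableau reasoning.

No

1. ∃r.A ⊑ ¬A  ⇔  (∃r.A ⊓ A) unsat w.r.t. T
   open: L(x₀) ⊇ {A, E, ¬B, ∀r.¬B, ∃r.A, …} (+ ∃-successors)
2. Hence ∃r.A ⊑ ¬A: not entailed.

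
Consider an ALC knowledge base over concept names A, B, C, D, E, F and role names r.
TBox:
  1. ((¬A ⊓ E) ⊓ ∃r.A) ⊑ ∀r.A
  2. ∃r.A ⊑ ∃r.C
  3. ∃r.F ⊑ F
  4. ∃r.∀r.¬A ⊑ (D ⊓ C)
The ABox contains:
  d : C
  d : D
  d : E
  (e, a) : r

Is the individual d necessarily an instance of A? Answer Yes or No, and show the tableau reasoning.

No

1. d : A?  L(d) = {C, D, E} ∪ {¬A}
   open: L(d) ⊇ {C, D, E, ¬A, ∀r.¬A, …} — d ∉ A possible
2. Hence d : A: not entailed.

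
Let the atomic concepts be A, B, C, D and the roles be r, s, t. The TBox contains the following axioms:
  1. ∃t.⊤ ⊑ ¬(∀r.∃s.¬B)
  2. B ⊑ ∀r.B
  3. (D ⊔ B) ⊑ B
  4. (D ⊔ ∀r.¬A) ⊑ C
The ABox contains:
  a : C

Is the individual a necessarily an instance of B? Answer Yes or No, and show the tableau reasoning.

No

1. a : B?  L(a) = {C} ∪ {¬B}
   open: L(a) ⊇ {C, ¬B, ¬D, ∀t.⊥} — a ∉ B possible
2. Hence a : B: not entailed.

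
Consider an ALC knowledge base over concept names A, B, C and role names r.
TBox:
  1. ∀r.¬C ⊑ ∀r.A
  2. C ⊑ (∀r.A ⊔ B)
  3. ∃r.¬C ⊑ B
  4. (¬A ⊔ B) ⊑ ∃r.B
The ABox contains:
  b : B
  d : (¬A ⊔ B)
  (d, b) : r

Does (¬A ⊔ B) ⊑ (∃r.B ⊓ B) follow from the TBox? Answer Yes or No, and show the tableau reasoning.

No

1. (¬A ⊔ B) ⊑ (∃r.B ⊓ B)  ⇔  ((¬A ⊔ B) ⊓ (∀r.¬B ⊔ ¬B)) unsat w.r.t. T
   apply at x₀: (¬A ⊔ B)⊑∃r.B
   open: L(x₀) ⊇ {¬A, ¬B, ¬C, ∀r.C, ∃r.B, …} (+ ∃-successors)
2. Hence (¬A ⊔ B) ⊑ (∃r.B ⊓ B): not entailed.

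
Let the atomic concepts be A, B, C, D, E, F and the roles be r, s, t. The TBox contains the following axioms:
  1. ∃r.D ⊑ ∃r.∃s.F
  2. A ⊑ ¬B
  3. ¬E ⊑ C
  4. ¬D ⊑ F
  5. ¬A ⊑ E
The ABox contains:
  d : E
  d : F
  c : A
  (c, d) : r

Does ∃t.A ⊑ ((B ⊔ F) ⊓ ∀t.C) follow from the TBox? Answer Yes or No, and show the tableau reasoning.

1. ∃t.A ⊑ ((B ⊔ F) ⊓ ∀t.C)  ⇔  (∃t.A ⊓ ((¬B ⊓ ¬F) ⊔ ∃t.¬C)) unsat w.r.t. T
   open: L(x₀) ⊇ {A, D, E, ¬B, ¬F, …} (+ ∃-successors)
2. Hence ∃t.A ⊑ ((B ⊔ F) ⊓ ∀t.C): not entailed.

No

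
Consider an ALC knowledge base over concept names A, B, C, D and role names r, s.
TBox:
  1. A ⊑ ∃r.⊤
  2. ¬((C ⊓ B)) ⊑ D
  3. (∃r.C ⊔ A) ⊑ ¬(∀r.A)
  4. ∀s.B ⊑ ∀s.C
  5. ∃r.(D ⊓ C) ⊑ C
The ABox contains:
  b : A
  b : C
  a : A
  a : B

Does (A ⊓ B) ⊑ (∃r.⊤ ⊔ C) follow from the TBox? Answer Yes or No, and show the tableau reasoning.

Yes

1. (A ⊓ B) ⊑ (∃r.⊤ ⊔ C)  ⇔  ((A ⊓ B) ⊓ (∀r.⊥ ⊓ ¬C)) unsat w.r.t. T
   all branches close; clash {C, ¬C} at x₀
2. Hence (A ⊓ B) ⊑ (∃r.⊤ ⊔ C): entailed.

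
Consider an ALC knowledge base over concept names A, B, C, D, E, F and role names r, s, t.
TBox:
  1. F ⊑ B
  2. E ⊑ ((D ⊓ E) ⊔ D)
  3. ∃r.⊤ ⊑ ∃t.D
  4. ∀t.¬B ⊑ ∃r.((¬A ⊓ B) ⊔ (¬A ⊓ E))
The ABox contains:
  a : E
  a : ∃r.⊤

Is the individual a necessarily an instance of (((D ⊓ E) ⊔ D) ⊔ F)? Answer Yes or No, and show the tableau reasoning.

1. a : (((D ⊓ E) ⊔ D) ⊔ F)?  L(a) = {E, ∃r.⊤} ∪ {(((¬D ⊔ ¬E) ⊓ ¬D) ⊓ ¬F)}
   clash {D, ¬D} at a — a ∈ (((D ⊓ E) ⊔ D) ⊔ F)
2. Hence a : (((D ⊓ E) ⊔ D) ⊔ F): entailed.

Yes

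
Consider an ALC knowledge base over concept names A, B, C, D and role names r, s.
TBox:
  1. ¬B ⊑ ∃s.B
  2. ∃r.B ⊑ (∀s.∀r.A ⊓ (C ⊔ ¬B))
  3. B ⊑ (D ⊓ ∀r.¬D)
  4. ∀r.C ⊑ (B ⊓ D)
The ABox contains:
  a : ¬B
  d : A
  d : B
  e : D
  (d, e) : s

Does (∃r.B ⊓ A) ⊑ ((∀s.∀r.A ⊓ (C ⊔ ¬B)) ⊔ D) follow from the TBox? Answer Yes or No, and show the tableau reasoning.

1. (∃r.B ⊓ A) ⊑ ((∀s.∀r.A ⊓ (C ⊔ ¬B)) ⊔ D)  ⇔  ((∃r.B ⊓ A) ⊓ ((∃s.∃r.¬A ⊔ (¬C ⊓ B)) ⊓ ¬D)) unsat w.r.t. T
   all branches close; clash {D, ¬D} at x₀
2. Hence (∃r.B ⊓ A) ⊑ ((∀s.∀r.A ⊓ (C ⊔ ¬B)) ⊔ D): entailed.

Yes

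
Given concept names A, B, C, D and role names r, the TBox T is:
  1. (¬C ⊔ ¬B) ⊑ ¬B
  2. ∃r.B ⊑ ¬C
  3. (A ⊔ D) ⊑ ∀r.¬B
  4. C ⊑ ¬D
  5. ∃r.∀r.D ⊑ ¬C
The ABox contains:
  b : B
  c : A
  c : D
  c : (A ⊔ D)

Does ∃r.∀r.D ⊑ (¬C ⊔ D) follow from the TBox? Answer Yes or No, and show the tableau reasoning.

Yes

1. ∃r.∀r.D ⊑ (¬C ⊔ D)  ⇔  (∃r.∀r.D ⊓ (C ⊓ ¬D)) unsat w.r.t. T
   all branches close; clash {C, ¬C} at x₀
2. Hence ∃r.∀r.D ⊑ (¬C ⊔ D): entailed.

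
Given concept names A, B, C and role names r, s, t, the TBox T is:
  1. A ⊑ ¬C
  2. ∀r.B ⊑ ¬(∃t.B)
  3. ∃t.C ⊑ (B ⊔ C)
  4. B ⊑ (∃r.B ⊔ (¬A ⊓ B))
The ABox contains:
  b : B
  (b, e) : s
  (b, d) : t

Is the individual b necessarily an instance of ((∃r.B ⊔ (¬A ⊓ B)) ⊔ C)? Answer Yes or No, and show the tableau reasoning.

Yes

1. b : ((∃r.B ⊔ (¬A ⊓ B)) ⊔ C)?  L(b) = {B} ∪ {((∀r.¬B ⊓ (A ⊔ ¬B)) ⊓ ¬C)}
   clash {B, ¬B} at b — b ∈ ((∃r.B ⊔ (¬A ⊓ B)) ⊔ C)
2. Hence b : ((∃r.B ⊔ (¬A ⊓ B)) ⊔ C): entailed.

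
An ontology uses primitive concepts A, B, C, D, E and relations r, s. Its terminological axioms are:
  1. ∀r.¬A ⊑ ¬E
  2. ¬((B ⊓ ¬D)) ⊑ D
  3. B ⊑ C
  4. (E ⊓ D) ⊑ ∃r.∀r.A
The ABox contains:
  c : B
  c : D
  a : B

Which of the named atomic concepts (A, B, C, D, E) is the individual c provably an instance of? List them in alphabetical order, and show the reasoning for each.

1. c : A?  L(c) = {B, D} ∪ {¬A}
   apply at c: B⊑C
   open: L(c) ⊇ {B, C, D, ¬A, ¬E, …} (+ ∃-successors) — c ∉ A possible
2. c : B?  L(c) = {B, D} ∪ {¬B}
   clash {B, ¬B} at c — c ∈ B
3. c : C?  L(c) = {B, D} ∪ {¬C}
   clash {C, ¬C} at c — c ∈ C
4. c : D?  L(c) = {B, D} ∪ {¬D}
   clash {D, ¬D} at c — c ∈ D
5. c : E?  L(c) = {B, D} ∪ {¬E}
   apply at c: B⊑C
   open: L(c) ⊇ {B, C, D, ¬E} — c ∉ E possible
6. Entailed for c: {B, C, D}

{B, C, D}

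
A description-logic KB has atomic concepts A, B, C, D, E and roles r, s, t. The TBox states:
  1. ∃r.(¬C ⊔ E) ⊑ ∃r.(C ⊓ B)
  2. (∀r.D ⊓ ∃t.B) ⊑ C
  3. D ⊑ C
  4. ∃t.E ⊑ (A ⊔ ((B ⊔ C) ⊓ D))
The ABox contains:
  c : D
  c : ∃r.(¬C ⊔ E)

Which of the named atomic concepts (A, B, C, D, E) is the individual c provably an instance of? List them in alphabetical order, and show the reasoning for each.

1. c : A?  L(c) = {D, ∃r.(¬C ⊔ E)} ∪ {¬A}
   apply at c: ∃r.(¬C ⊔ E)⊑∃r.(C ⊓ B); D⊑C
   open: L(c) ⊇ {C, D, ¬A, ∀t.¬E, ∃r.(C ⊓ B), …} (+ ∃-successors) — c ∉ A possible
2. c : B?  L(c) = {D, ∃r.(¬C ⊔ E)} ∪ {¬B}
   apply at c: ∃r.(¬C ⊔ E)⊑∃r.(C ⊓ B); D⊑C
   open: L(c) ⊇ {C, D, ¬B, ∀t.¬E, ∃r.(C ⊓ B), …} (+ ∃-successors) — c ∉ B possible
3. c : C?  L(c) = {D, ∃r.(¬C ⊔ E)} ∪ {¬C}
   clash {C, ¬C} at c — c ∈ C
4. c : D?  L(c) = {D, ∃r.(¬C ⊔ E)} ∪ {¬D}
   clash {D, ¬D} at c — c ∈ D
5. c : E?  L(c) = {D, ∃r.(¬C ⊔ E)} ∪ {¬E}
   apply at c: ∃r.(¬C ⊔ E)⊑∃r.(C ⊓ B); D⊑C
   open: L(c) ⊇ {C, D, ¬E, ∀t.¬E, ∃r.(C ⊓ B), …} (+ ∃-successors) — c ∉ E possible
6. Entailed for c: {C, D}

{C, D}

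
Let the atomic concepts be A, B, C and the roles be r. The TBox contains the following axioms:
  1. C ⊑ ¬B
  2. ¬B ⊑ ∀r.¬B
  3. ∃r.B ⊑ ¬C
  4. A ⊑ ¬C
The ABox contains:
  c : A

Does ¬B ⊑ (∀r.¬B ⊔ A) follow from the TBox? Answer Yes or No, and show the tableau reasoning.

1. ¬B ⊑ (∀r.¬B ⊔ A)  ⇔  (¬B ⊓ (∃r.B ⊓ ¬A)) unsat w.r.t. T
   all branches close; clash {B, ¬B} at an ∃-successor
2. Hence ¬B ⊑ (∀r.¬B ⊔ A): entailed.

Yes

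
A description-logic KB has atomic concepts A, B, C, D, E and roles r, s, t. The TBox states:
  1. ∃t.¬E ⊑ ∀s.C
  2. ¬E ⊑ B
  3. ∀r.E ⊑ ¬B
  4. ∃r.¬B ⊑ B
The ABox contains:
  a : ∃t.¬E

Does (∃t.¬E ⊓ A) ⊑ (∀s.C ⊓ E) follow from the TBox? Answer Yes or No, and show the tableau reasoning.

No

1. (∃t.¬E ⊓ A) ⊑ (∀s.C ⊓ E)  ⇔  ((∃t.¬E ⊓ A) ⊓ (∃s.¬C ⊔ ¬E)) unsat w.r.t. T
   apply at x₀: ∃t.¬E⊑∀s.C
   open: L(x₀) ⊇ {A, B, ¬E, ∀s.C, ∃r.¬E, …} (+ ∃-successors)
2. Hence (∃t.¬E ⊓ A) ⊑ (∀s.C ⊓ E): not entailed.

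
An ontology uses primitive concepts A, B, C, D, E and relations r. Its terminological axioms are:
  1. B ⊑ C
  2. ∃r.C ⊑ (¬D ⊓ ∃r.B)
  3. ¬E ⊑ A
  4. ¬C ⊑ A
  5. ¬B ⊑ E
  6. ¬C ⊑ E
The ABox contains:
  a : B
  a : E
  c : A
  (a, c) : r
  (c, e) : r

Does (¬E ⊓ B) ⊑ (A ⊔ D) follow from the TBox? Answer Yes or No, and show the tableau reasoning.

1. (¬E ⊓ B) ⊑ (A ⊔ D)  ⇔  ((¬E ⊓ B) ⊓ (¬A ⊓ ¬D)) unsat w.r.t. T
   all branches close; clash {A, ¬A} at x₀
2. Hence (¬E ⊓ B) ⊑ (A ⊔ D): entailed.

Yes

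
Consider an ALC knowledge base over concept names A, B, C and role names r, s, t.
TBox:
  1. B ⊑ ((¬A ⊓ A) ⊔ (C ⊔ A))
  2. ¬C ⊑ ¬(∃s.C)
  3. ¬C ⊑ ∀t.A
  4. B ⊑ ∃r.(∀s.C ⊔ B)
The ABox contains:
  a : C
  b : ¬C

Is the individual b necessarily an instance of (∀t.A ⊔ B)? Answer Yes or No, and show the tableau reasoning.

1. b : (∀t.A ⊔ B)?  L(b) = {¬C} ∪ {(∃t.¬A ⊓ ¬B)}
   clash {A, ¬A} at an ∃-successor — b ∈ (∀t.A ⊔ B)
2. Hence b : (∀t.A ⊔ B): entailed.

Yes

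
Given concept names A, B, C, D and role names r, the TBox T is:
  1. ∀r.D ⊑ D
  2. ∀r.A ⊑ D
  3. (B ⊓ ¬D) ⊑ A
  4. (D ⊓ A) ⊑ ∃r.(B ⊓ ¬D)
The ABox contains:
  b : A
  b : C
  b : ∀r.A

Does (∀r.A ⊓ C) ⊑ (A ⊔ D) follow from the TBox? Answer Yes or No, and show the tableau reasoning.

1. (∀r.A ⊓ C) ⊑ (A ⊔ D)  ⇔  ((∀r.A ⊓ C) ⊓ (¬A ⊓ ¬D)) unsat w.r.t. T
   all branches close; clash {A, ¬A} at x₀
2. Hence (∀r.A ⊓ C) ⊑ (A ⊔ D): entailed.

Yes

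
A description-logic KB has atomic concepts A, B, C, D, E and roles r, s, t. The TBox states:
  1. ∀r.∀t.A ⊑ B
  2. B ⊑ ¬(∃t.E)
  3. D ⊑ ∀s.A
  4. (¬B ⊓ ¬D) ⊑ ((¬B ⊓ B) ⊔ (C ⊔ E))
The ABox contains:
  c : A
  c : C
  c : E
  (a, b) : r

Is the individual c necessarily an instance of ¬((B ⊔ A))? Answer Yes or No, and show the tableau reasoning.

1. c : ¬((B ⊔ A))?  L(c) = {A, C, E} ∪ {(B ⊔ A)}
   open: L(c) ⊇ {A, C, E, ¬B, ¬D, …} (+ ∃-successors) — c ∉ ¬((B ⊔ A)) possible
2. Hence c : ¬((B ⊔ A)): not entailed.

No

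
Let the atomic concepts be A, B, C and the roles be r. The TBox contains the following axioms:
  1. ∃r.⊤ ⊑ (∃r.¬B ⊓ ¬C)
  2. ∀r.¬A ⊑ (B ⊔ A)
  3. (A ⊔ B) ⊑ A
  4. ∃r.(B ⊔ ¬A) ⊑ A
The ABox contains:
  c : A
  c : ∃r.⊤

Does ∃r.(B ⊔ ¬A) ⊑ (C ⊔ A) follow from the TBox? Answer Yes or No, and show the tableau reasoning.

1. ∃r.(B ⊔ ¬A) ⊑ (C ⊔ A)  ⇔  (∃r.(B ⊔ ¬A) ⊓ (¬C ⊓ ¬A)) unsat w.r.t. T
   all branches close; clash {A, ¬A} at x₀
2. Hence ∃r.(B ⊔ ¬A) ⊑ (C ⊔ A): entailed.

Yes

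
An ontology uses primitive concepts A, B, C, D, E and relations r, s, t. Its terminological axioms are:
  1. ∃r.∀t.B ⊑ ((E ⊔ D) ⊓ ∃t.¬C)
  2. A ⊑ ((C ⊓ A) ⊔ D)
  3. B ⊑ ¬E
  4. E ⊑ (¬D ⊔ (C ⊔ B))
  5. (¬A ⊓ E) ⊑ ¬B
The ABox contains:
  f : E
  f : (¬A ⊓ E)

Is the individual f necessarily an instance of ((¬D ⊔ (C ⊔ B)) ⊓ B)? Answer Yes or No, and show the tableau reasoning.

No

1. f : ((¬D ⊔ (C ⊔ B)) ⊓ B)?  L(f) = {E, (¬A ⊓ E)} ∪ {((D ⊓ (¬C ⊓ ¬B)) ⊔ ¬B)}
   apply at f: E⊑(¬D ⊔ (C ⊔ B)); (¬A ⊓ E)⊑¬B
   open: L(f) ⊇ {E, ¬A, ¬B, ¬D, ∀r.∃t.¬B} — f ∉ ((¬D ⊔ (C ⊔ B)) ⊓ B) possible
2. Hence f : ((¬D ⊔ (C ⊔ B)) ⊓ B): not entailed.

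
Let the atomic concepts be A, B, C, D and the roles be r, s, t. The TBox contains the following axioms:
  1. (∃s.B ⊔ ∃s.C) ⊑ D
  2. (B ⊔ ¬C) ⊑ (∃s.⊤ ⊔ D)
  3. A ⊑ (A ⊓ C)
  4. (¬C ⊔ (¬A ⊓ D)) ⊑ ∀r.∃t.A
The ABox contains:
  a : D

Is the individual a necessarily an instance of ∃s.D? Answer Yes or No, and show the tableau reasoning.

No

1. a : ∃s.D?  L(a) = {D} ∪ {∀s.¬D}
   open: L(a) ⊇ {C, D, ¬A, ¬B, ∀r.∃t.A, …} — a ∉ ∃s.D possible
2. Hence a : ∃s.D: not entailed.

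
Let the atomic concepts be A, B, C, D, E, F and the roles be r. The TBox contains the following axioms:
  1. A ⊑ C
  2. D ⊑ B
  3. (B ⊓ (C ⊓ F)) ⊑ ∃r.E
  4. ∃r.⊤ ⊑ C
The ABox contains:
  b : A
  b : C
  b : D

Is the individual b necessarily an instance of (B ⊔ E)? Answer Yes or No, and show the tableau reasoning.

Yes

1. b : (B ⊔ E)?  L(b) = {A, C, D} ∪ {(¬B ⊓ ¬E)}
   clash {B, ¬B} at b — b ∈ (B ⊔ E)
2. Hence b : (B ⊔ E): entailed.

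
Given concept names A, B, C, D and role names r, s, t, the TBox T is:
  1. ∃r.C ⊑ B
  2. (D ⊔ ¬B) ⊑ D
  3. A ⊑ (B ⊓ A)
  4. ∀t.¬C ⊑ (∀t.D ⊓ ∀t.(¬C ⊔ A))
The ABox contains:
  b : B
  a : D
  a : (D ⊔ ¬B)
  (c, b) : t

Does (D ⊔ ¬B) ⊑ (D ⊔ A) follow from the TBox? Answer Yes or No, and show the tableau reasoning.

Yes

1. (D ⊔ ¬B) ⊑ (D ⊔ A)  ⇔  ((D ⊔ ¬B) ⊓ (¬D ⊓ ¬A)) unsat w.r.t. T
   all branches close; clash {D, ¬D} at x₀
2. Hence (D ⊔ ¬B) ⊑ (D ⊔ A): entailed.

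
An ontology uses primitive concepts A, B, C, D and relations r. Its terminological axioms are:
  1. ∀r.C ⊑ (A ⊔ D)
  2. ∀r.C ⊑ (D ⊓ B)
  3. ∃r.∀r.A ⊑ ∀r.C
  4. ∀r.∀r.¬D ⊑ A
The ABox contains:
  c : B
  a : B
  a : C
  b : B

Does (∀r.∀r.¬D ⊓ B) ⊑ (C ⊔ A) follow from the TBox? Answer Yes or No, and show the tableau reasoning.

1. (∀r.∀r.¬D ⊓ B) ⊑ (C ⊔ A)  ⇔  ((∀r.∀r.¬D ⊓ B) ⊓ (¬C ⊓ ¬A)) unsat w.r.t. T
   all branches close; clash {A, ¬A} at x₀
2. Hence (∀r.∀r.¬D ⊓ B) ⊑ (C ⊔ A): entailed.

Yes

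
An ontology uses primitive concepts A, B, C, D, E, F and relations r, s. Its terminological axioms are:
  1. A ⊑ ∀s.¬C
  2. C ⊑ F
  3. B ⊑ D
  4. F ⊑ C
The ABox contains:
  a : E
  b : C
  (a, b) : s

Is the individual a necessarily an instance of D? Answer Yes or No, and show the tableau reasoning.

No

1. a : D?  L(a) = {E} ∪ {¬D}
   open: L(a) ⊇ {E, ¬A, ¬B, ¬C, ¬D, …} — a ∉ D possible
2. Hence a : D: not entailed.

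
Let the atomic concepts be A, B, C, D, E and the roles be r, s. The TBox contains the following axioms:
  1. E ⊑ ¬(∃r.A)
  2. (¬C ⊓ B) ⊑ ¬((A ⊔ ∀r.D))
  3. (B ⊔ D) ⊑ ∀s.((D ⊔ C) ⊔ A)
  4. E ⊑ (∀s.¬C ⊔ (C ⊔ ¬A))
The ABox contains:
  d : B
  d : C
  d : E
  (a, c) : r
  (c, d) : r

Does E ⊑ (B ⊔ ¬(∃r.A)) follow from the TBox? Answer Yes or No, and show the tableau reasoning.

Yes

1. E ⊑ (B ⊔ ¬(∃r.A))  ⇔  (E ⊓ (¬B ⊓ ∃r.A)) unsat w.r.t. T
   all branches close; clash {A, ¬A} at an ∃-successor
2. Hence E ⊑ (B ⊔ ¬(∃r.A)): entailed.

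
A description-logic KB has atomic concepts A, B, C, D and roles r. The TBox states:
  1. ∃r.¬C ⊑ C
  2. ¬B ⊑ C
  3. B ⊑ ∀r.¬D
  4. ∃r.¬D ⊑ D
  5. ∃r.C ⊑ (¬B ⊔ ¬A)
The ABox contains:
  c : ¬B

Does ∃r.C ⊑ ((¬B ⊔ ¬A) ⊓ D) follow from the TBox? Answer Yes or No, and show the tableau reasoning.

No

1. ∃r.C ⊑ ((¬B ⊔ ¬A) ⊓ D)  ⇔  (∃r.C ⊓ ((B ⊓ A) ⊔ ¬D)) unsat w.r.t. T
   apply at x₀: ∃r.C⊑(¬B ⊔ ¬A)
   open: L(x₀) ⊇ {C, ¬B, ¬D, ∀r.D, ∃r.C} (+ ∃-successors)
2. Hence ∃r.C ⊑ ((¬B ⊔ ¬A) ⊓ D): not entailed.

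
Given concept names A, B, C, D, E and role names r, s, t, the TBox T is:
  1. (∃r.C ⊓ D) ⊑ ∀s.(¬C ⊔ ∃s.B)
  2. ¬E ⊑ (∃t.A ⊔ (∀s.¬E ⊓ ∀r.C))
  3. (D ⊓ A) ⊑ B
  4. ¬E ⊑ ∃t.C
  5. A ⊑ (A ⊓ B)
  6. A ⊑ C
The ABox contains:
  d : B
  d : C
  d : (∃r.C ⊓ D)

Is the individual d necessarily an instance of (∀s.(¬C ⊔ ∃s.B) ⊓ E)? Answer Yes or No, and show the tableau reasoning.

No

1. d : (∀s.(¬C ⊔ ∃s.B) ⊓ E)?  L(d) = {B, C, (∃r.C ⊓ D)} ∪ {(∃s.(C ⊓ ∀s.¬B) ⊔ ¬E)}
   apply at d: (∃r.C ⊓ D)⊑∀s.(¬C ⊔ ∃s.B)
   open: L(d) ⊇ {B, C, D, ¬A, ¬E, …} (+ ∃-successors) — d ∉ (∀s.(¬C ⊔ ∃s.B) ⊓ E) possible
2. Hence d : (∀s.(¬C ⊔ ∃s.B) ⊓ E): not entailed.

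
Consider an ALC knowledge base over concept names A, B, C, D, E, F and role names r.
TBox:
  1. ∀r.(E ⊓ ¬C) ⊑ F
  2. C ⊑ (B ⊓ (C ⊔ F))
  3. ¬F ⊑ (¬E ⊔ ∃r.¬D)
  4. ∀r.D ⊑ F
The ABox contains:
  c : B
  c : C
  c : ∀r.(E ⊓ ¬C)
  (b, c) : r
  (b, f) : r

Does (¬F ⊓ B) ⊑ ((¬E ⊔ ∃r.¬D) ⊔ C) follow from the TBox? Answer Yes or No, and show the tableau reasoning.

Yes

1. (¬F ⊓ B) ⊑ ((¬E ⊔ ∃r.¬D) ⊔ C)  ⇔  ((¬F ⊓ B) ⊓ ((E ⊓ ∀r.D) ⊓ ¬C)) unsat w.r.t. T
   all branches close; clash {F, ¬F} at x₀
2. Hence (¬F ⊓ B) ⊑ ((¬E ⊔ ∃r.¬D) ⊔ C): entailed.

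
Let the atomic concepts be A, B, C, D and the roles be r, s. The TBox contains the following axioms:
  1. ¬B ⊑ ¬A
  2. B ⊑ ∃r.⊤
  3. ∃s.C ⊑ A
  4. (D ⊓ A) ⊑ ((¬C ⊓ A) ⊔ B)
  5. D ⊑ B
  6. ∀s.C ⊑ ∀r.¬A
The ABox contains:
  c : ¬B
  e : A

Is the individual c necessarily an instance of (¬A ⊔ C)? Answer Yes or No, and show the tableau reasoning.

1. c : (¬A ⊔ C)?  L(c) = {¬B} ∪ {(A ⊓ ¬C)}
   clash {A, ¬A} at c — c ∈ (¬A ⊔ C)
2. Hence c : (¬A ⊔ C): entailed.

Yes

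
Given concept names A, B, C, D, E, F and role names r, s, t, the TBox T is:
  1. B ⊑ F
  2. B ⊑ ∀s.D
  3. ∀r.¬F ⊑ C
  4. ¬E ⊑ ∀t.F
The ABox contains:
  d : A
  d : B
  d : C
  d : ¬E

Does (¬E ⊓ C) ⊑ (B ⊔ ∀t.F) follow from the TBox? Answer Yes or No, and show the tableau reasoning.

Yes

1. (¬E ⊓ C) ⊑ (B ⊔ ∀t.F)  ⇔  ((¬E ⊓ C) ⊓ (¬B ⊓ ∃t.¬F)) unsat w.r.t. T
   all branches close; clash {F, ¬F} at an ∃-successor
2. Hence (¬E ⊓ C) ⊑ (B ⊔ ∀t.F): entailed.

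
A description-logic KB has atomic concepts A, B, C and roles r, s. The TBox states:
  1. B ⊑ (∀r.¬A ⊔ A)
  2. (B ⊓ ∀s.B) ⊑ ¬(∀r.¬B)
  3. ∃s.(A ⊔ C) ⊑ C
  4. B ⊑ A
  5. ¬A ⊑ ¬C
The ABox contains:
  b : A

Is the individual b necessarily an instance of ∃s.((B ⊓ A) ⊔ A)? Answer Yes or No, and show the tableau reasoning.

No

1. b : ∃s.((B ⊓ A) ⊔ A)?  L(b) = {A} ∪ {∀s.((¬B ⊔ ¬A) ⊓ ¬A)}
   open: L(b) ⊇ {A, ¬B, ∀s.((¬B ⊔ ¬A) ⊓ ¬A), ∀s.(¬A ⊓ ¬C)} — b ∉ ∃s.((B ⊓ A) ⊔ A) possible
2. Hence b : ∃s.((B ⊓ A) ⊔ A): not entailed.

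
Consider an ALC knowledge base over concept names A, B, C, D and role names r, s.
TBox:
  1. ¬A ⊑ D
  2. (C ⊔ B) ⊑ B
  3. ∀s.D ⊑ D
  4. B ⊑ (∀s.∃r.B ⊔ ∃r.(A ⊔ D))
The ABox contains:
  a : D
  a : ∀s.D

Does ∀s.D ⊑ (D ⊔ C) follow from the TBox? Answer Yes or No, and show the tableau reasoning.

Yes

1. ∀s.D ⊑ (D ⊔ C)  ⇔  (∀s.D ⊓ (¬D ⊓ ¬C)) unsat w.r.t. T
   all branches close; clash {D, ¬D} at x₀
2. Hence ∀s.D ⊑ (D ⊔ C): entailed.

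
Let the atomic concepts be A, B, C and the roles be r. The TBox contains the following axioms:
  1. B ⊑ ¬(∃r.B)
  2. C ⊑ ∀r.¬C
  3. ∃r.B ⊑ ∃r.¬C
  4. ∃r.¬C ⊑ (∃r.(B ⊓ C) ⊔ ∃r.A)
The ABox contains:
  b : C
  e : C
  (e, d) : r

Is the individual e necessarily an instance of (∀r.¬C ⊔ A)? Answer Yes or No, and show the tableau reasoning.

Yes

1. e : (∀r.¬C ⊔ A)?  L(e) = {C} ∪ {(∃r.C ⊓ ¬A)}
   clash {C, ¬C} at an ∃-successor — e ∈ (∀r.¬C ⊔ A)
2. Hence e : (∀r.¬C ⊔ A): entailed.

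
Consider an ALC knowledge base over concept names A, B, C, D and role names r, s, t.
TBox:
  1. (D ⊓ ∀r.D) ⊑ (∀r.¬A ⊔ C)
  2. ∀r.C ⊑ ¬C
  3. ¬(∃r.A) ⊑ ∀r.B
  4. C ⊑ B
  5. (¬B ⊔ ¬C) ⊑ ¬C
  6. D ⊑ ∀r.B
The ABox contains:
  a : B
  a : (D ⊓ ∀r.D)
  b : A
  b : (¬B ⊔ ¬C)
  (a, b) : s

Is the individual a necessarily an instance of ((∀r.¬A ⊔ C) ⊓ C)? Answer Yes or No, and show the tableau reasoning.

No

1. a : ((∀r.¬A ⊔ C) ⊓ C)?  L(a) = {B, (D ⊓ ∀r.D)} ∪ {((∃r.A ⊓ ¬C) ⊔ ¬C)}
   apply at a: (D ⊓ ∀r.D)⊑(∀r.¬A ⊔ C); D⊑∀r.B
   open: L(a) ⊇ {B, D, ¬C, ∀r.B, ∀r.D, …} — a ∉ ((∀r.¬A ⊔ C) ⊓ C) possible
2. Hence a : ((∀r.¬A ⊔ C) ⊓ C): not entailed.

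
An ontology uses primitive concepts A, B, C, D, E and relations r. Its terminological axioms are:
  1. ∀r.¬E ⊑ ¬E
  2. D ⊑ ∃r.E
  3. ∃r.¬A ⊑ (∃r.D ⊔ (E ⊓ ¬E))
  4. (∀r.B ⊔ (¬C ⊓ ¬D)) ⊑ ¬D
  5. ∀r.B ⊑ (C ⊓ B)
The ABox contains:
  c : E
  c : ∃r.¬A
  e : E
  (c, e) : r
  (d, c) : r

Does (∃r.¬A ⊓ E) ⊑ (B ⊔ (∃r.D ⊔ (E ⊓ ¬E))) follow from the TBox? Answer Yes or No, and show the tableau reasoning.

1. (∃r.¬A ⊓ E) ⊑ (B ⊔ (∃r.D ⊔ (E ⊓ ¬E)))  ⇔  ((∃r.¬A ⊓ E) ⊓ (¬B ⊓ (∀r.¬D ⊓ (¬E ⊔ E)))) unsat w.r.t. T
   all branches close; clash {B, ¬B} at x₀
2. Hence (∃r.¬A ⊓ E) ⊑ (B ⊔ (∃r.D ⊔ (E ⊓ ¬E))): entailed.

Yes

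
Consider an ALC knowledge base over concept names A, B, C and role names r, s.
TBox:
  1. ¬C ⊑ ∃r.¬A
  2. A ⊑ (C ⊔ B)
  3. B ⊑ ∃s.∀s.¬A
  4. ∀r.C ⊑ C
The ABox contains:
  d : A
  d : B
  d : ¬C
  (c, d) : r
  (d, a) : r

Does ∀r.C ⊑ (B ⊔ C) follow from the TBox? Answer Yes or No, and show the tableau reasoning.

Yes

1. ∀r.C ⊑ (B ⊔ C)  ⇔  (∀r.C ⊓ (¬B ⊓ ¬C)) unsat w.r.t. T
   all branches close; clash {B, ¬B} at x₀
2. Hence ∀r.C ⊑ (B ⊔ C): entailed.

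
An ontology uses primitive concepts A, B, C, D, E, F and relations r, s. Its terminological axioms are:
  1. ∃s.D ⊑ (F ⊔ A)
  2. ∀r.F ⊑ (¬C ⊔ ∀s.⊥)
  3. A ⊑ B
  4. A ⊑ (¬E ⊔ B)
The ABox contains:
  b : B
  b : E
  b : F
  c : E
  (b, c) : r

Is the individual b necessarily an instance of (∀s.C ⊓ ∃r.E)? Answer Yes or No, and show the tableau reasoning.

No

1. b : (∀s.C ⊓ ∃r.E)?  L(b) = {B, E, F} ∪ {(∃s.¬C ⊔ ∀r.¬E)}
   open: L(b) ⊇ {B, E, F, ¬A, ∀s.¬D, …} (+ ∃-successors) — b ∉ (∀s.C ⊓ ∃r.E) possible
2. Hence b : (∀s.C ⊓ ∃r.E): not entailed.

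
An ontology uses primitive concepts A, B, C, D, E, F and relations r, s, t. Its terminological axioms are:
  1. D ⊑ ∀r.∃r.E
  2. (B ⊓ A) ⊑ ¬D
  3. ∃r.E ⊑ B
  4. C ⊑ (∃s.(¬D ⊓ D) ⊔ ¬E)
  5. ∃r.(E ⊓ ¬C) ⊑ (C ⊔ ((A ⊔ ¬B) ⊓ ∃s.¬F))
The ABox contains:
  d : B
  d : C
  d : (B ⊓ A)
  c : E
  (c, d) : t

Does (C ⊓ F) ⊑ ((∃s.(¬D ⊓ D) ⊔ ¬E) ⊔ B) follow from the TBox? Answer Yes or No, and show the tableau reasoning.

1. (C ⊓ F) ⊑ ((∃s.(¬D ⊓ D) ⊔ ¬E) ⊔ B)  ⇔  ((C ⊓ F) ⊓ ((∀s.(D ⊔ ¬D) ⊓ E) ⊓ ¬B)) unsat w.r.t. T
   all branches close; clash {B, ¬B} at x₀
2. Hence (C ⊓ F) ⊑ ((∃s.(¬D ⊓ D) ⊔ ¬E) ⊔ B): entailed.

Yes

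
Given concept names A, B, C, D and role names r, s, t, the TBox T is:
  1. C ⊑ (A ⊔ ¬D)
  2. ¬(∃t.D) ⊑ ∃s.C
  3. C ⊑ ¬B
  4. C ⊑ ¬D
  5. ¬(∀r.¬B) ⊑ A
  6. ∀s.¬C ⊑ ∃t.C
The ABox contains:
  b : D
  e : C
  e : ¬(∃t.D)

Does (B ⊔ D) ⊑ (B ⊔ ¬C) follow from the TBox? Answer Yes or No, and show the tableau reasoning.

Yes

1. (B ⊔ D) ⊑ (B ⊔ ¬C)  ⇔  ((B ⊔ D) ⊓ (¬B ⊓ C)) unsat w.r.t. T
   all branches close; clash {D, ¬D} at x₀
2. Hence (B ⊔ D) ⊑ (B ⊔ ¬C): entailed.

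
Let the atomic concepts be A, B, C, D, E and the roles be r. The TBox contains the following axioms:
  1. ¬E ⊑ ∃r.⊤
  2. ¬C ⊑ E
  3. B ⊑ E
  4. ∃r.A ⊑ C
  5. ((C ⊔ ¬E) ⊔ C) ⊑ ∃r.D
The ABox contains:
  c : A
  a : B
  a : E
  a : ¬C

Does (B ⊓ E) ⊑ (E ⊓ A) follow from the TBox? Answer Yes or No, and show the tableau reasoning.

1. (B ⊓ E) ⊑ (E ⊓ A)  ⇔  ((B ⊓ E) ⊓ (¬E ⊔ ¬A)) unsat w.r.t. T
   open: L(x₀) ⊇ {B, E, ¬A, ¬C, ∀r.¬A}
2. Hence (B ⊓ E) ⊑ (E ⊓ A): not entailed.

No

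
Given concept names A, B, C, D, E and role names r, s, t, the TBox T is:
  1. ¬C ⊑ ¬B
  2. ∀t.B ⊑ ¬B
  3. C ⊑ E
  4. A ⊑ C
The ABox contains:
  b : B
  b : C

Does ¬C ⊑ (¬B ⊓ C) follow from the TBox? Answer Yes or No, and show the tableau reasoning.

No

1. ¬C ⊑ (¬B ⊓ C)  ⇔  (¬C ⊓ (B ⊔ ¬C)) unsat w.r.t. T
   apply at x₀: ¬C⊑¬B
   open: L(x₀) ⊇ {¬A, ¬B, ¬C}
2. Hence ¬C ⊑ (¬B ⊓ C): not entailed.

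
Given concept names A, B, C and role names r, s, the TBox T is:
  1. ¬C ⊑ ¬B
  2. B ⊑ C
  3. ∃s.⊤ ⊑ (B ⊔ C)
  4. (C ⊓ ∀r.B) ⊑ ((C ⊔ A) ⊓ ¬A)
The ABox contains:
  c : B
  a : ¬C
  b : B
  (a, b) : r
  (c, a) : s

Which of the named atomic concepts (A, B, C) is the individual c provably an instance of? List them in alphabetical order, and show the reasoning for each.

1. c : A?  L(c) = {B} ∪ {¬A}
   apply at c: B⊑C
   open: L(c) ⊇ {B, C, ¬A, ∃r.¬B} (+ ∃-successors) — c ∉ A possible
2. c : B?  L(c) = {B} ∪ {¬B}
   clash {B, ¬B} at c — c ∈ B
3. c : C?  L(c) = {B} ∪ {¬C}
   clash {B, ¬B} at c — c ∈ C
4. Entailed for c: {B, C}

{B, C}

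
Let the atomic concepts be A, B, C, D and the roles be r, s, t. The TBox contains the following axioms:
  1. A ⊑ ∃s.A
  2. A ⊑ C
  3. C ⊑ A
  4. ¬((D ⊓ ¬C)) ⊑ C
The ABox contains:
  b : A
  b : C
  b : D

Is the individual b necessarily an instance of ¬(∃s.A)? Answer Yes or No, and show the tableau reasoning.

No

1. b : ¬(∃s.A)?  L(b) = {A, C, D} ∪ {∃s.A}
   open: L(b) ⊇ {A, C, D, ∃s.A} (+ ∃-successors) — b ∉ ¬(∃s.A) possible
2. Hence b : ¬(∃s.A): not entailed.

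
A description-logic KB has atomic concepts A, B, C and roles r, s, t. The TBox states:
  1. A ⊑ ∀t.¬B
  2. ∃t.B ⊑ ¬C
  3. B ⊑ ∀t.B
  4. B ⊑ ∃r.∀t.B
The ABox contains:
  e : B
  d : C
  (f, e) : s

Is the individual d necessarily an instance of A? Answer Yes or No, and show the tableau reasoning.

No

1. d : A?  L(d) = {C} ∪ {¬A}
   open: L(d) ⊇ {C, ¬A, ¬B, ∀t.¬B} — d ∉ A possible
2. Hence d : A: not entailed.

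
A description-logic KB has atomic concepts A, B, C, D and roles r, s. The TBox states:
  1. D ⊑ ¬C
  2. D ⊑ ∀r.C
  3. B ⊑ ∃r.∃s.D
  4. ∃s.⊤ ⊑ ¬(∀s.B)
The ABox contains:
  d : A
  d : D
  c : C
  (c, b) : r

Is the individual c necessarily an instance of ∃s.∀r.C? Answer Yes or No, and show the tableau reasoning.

1. c : ∃s.∀r.C?  L(c) = {C} ∪ {∀s.∃r.¬C}
   open: L(c) ⊇ {C, ¬B, ¬D, ∀s.∃r.¬C, ∀s.⊥} — c ∉ ∃s.∀r.C possible
2. Hence c : ∃s.∀r.C: not entailed.

No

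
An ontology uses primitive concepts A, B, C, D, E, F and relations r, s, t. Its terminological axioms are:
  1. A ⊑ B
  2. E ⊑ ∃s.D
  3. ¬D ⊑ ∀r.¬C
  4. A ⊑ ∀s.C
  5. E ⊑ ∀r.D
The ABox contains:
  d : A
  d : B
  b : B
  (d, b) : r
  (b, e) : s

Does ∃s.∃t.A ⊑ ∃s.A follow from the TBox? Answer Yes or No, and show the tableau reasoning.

1. ∃s.∃t.A ⊑ ∃s.A  ⇔  (∃s.∃t.A ⊓ ∀s.¬A) unsat w.r.t. T
   open: L(x₀) ⊇ {D, ¬A, ¬E, ∀s.¬A, ∃s.∃t.A} (+ ∃-successors)
2. Hence ∃s.∃t.A ⊑ ∃s.A: not entailed.

No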